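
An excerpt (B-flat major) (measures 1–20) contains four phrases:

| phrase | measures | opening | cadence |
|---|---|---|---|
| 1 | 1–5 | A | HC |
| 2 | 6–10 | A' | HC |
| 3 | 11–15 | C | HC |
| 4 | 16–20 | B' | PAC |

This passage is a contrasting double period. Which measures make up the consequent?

In a double period the four phrases pair into a large antecedent (phrases 1–2, ending half cadence) and a large consequent (phrases 3–4, ending perfect authentic cadence). The consequent spans measures 11–20.

measures 11–20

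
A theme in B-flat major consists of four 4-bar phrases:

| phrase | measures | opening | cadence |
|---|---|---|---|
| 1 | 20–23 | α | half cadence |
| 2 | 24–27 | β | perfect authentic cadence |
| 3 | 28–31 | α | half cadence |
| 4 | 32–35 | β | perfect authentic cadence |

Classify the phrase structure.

The cadence pattern HC–PAC–HC–PAC is weak–strong twice, and phrases 3–4 restate phrases 1–2: a period heard twice, not a double period (which would end weakly at phrase 2).

repeated period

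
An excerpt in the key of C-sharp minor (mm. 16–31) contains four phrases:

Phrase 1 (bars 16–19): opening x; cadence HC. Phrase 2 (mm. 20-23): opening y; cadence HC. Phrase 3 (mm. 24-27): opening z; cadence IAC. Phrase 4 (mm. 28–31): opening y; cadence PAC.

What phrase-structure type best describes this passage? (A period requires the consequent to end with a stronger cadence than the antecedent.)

Four phrases in two halves: the first half (bars 16–23) ends with a half cadence, the second (mm. 24–31) with a perfect authentic cadence — a large antecedent–consequent pair, i.e. a double period.
Phrase 3 begins with different material from phrase 1, making it contrasting.

contrasting double period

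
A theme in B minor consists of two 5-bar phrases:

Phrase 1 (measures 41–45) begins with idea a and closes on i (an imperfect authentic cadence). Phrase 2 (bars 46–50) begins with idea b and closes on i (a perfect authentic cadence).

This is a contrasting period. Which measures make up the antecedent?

measures 41–45

The phrase ending with the weaker cadence (imperfect authentic cadence) is the antecedent; the one ending more conclusively (perfect authentic cadence) is the consequent. The antecedent is measures 41–45.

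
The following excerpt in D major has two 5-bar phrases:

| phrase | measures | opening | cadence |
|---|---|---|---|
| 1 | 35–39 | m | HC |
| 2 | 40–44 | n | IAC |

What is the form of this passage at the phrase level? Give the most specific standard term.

contrasting period

Phrase 1 ends with a half cadence (weaker) and phrase 2 with an imperfect authentic cadence (stronger): antecedent + consequent = a period.
The two phrases open with different material (m / n), so the period is contrasting.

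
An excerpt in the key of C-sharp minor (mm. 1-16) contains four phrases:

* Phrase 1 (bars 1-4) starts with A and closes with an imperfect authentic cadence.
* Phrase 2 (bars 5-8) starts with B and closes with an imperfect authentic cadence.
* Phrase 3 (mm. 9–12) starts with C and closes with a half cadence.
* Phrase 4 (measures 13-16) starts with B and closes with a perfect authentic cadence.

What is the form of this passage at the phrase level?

Four phrases in two halves: the first half (bars 1–8) ends with an imperfect authentic cadence, the second (mm. 9–16) with a perfect authentic cadence — a large antecedent–consequent pair, i.e. a double period.
Phrase 3 begins with different material from phrase 1, making it contrasting.

contrasting double period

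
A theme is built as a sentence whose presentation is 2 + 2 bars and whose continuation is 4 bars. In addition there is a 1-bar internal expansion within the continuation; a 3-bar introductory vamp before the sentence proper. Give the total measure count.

Basic sentence: 2 + 2 + 4 = 8 bars.
8 (basic form) + 1 (internal expansion) + 3 (introduction) = 12.

12 measures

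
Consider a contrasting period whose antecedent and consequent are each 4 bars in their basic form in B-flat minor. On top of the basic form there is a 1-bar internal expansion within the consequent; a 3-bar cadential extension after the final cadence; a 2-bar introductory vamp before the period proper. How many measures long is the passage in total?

Basic contrasting period: 4 + 4 = 8 bars.
8 (basic form) + 1 (internal expansion) + 3 (cadential extension) + 2 (introduction) = 14.

14 measures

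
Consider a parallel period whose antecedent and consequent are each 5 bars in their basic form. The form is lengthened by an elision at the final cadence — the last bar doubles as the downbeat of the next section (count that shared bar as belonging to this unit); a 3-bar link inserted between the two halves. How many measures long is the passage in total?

Basic parallel period: 5 + 5 = 10 bars.
10 (basic form) + 3 (link) = 13.
The elision shares a bar with the next section but does not change this unit's count.

13 measures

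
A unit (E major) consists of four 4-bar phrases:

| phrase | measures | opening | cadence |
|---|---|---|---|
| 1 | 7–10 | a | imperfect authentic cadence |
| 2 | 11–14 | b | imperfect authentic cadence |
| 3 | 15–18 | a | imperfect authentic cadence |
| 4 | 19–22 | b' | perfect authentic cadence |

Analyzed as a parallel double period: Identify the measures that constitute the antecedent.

measures 7–14

In a double period the four phrases pair into a large antecedent (phrases 1–2, ending imperfect authentic cadence) and a large consequent (phrases 3–4, ending perfect authentic cadence). The antecedent spans mm. 7-14.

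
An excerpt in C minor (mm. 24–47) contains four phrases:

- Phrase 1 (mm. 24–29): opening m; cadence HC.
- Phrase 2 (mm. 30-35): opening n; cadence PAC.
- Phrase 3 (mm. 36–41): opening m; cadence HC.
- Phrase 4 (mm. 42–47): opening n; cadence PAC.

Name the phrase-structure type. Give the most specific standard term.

The cadence pattern HC–PAC–HC–PAC is weak–strong twice, and phrases 3–4 restate phrases 1–2: a period heard twice, not a double period (which would end weakly at phrase 2).

repeated period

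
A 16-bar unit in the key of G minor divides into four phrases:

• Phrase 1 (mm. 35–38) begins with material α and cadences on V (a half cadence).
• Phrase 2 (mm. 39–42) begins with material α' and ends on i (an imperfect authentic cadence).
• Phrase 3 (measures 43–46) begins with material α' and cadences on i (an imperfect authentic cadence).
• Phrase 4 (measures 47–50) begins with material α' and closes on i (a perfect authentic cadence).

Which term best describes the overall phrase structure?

parallel double period

Four phrases in two halves: the first half (mm. 35–42) ends with an imperfect authentic cadence, the second (mm. 43–50) with a perfect authentic cadence — a large antecedent–consequent pair, i.e. a double period.
Phrase 3 begins with the same material as phrase 1, making it parallel.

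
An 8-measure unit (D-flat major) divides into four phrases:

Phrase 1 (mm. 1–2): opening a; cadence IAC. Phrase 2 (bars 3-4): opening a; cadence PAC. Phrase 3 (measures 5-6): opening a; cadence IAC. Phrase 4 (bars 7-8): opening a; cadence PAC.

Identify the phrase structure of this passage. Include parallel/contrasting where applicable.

The cadence pattern IAC–PAC–IAC–PAC is weak–strong twice, and phrases 3–4 restate phrases 1–2: a period heard twice, not a double period (which would end weakly at phrase 2).

repeated period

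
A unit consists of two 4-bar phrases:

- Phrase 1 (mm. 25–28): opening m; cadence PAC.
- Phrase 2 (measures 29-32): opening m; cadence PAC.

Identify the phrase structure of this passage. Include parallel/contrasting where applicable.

Both phrases have the same opening (m) and the same cadence (perfect authentic cadence): the second is a restatement, not a consequent, so this is a repeated phrase rather than a period.

repeated phrase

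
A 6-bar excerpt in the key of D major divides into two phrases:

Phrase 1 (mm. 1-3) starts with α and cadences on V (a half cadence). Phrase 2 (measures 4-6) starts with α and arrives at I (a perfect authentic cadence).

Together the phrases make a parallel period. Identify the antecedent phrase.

phrase 1

The phrase ending with the weaker cadence (half cadence) is the antecedent; the one ending more conclusively (perfect authentic cadence) is the consequent. The antecedent is phrase 1.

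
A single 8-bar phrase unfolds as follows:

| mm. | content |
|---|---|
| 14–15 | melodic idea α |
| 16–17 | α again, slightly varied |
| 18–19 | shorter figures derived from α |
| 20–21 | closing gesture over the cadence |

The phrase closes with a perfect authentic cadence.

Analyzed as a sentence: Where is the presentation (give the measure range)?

measures 14–17

The presentation of a sentence is the basic idea (mm. 14–15) plus its repetition (mm. 16–17); the presentation is therefore measures 14–17.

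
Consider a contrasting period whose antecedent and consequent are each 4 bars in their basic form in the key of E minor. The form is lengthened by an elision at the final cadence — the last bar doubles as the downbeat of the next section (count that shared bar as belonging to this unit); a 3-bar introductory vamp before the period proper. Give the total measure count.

11 measures

Basic contrasting period: 4 + 4 = 8 bars.
8 (basic form) + 3 (introduction) = 11.
The elision shares a bar with the next section but does not change this unit's count.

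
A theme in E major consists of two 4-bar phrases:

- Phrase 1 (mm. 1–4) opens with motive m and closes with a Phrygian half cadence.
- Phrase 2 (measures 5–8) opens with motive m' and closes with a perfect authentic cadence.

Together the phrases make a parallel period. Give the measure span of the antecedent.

measures 1–4

The phrase ending with the weaker cadence (Phrygian half cadence) is the antecedent; the one ending more conclusively (perfect authentic cadence) is the consequent. The antecedent is measures 1–4.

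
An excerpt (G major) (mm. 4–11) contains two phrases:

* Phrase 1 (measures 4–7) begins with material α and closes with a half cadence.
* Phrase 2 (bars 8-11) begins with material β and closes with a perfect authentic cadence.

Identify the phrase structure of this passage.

contrasting period

Phrase 1 ends with a half cadence (weaker) and phrase 2 with a perfect authentic cadence (stronger): antecedent + consequent = a period.
The two phrases open with different material (α / β), so the period is contrasting.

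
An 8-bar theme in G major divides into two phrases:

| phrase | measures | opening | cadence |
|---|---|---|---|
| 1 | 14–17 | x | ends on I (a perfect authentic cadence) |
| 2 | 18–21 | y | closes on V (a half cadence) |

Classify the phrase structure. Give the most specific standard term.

The second phrase closes with a half cadence, which is not stronger than the first phrase's perfect authentic cadence; without a weak→strong cadential pair there is no antecedent–consequent relationship, so this is a phrase group rather than a period.

phrase group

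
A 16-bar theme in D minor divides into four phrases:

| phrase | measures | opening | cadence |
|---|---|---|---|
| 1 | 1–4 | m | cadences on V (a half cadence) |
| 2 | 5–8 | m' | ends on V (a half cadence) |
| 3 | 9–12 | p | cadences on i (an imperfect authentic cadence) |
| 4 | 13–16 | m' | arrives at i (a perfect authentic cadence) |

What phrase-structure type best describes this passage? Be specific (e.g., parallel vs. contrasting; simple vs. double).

contrasting double period

Four phrases in two halves: the first half (measures 1–8) ends with a half cadence, the second (mm. 9–16) with a perfect authentic cadence — a large antecedent–consequent pair, i.e. a double period.
Phrase 3 begins with different material from phrase 1, making it contrasting.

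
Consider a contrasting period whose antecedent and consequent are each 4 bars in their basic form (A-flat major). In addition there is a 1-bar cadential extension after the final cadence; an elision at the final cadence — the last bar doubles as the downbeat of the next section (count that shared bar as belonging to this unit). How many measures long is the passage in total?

Basic contrasting period: 4 + 4 = 8 bars.
8 (basic form) + 1 (cadential extension) = 9.
The elision shares a bar with the next section but does not change this unit's count.

9 measures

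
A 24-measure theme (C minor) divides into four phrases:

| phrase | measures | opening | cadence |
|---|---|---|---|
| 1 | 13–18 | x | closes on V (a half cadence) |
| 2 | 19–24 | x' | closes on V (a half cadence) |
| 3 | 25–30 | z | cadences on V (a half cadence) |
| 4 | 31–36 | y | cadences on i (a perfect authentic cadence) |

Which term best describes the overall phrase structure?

contrasting double period

Four phrases in two halves: the first half (mm. 13–24) ends with a half cadence, the second (mm. 25-36) with a perfect authentic cadence — a large antecedent–consequent pair, i.e. a double period.
Phrase 3 begins with different material from phrase 1, making it contrasting.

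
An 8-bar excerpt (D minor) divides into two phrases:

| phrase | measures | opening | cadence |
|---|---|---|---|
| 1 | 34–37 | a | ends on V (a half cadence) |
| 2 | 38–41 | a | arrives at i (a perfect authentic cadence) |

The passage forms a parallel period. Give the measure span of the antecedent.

measures 34–37

The antecedent is the phrase ending with the weaker cadence (half cadence, phrase 1) and the consequent the one ending more conclusively (perfect authentic cadence, phrase 2); the antecedent is mm. 34–37.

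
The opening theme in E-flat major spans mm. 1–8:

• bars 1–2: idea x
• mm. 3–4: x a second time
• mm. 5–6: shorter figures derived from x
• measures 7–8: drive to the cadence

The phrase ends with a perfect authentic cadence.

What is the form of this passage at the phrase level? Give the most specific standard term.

Basic idea (mm. 1-2) + its repetition (mm. 3–4) form the presentation; fragmentation and cadence (mm. 5-8) form the continuation — the 8-bar whole is a sentence.

sentence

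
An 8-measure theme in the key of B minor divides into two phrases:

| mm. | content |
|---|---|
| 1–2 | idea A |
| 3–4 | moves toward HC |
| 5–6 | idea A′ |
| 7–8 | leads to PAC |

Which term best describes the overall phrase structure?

Phrase 1 ends with a half cadence (weaker) and phrase 2 with a perfect authentic cadence (stronger): antecedent + consequent = a period.
The two phrases open with the same material (A / A′), so the period is parallel.

parallel period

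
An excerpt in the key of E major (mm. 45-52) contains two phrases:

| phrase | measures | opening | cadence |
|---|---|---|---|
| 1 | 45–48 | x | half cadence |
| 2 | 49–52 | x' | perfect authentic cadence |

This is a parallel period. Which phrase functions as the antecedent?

phrase 1

The phrase ending with the weaker cadence (half cadence) is the antecedent; the one ending more conclusively (perfect authentic cadence) is the consequent. The antecedent is phrase 1.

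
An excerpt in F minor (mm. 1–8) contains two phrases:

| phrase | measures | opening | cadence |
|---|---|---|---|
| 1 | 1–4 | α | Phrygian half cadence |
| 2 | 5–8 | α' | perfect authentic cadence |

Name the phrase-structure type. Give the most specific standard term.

parallel period

Phrase 1 ends with a Phrygian half cadence (weaker) and phrase 2 with a perfect authentic cadence (stronger): antecedent + consequent = a period.
The two phrases open with the same material (α / α'), so the period is parallel.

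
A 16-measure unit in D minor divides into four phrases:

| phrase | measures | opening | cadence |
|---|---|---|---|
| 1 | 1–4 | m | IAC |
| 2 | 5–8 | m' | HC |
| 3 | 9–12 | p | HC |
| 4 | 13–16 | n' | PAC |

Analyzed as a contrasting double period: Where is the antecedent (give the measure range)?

measures 1–8

In a double period the four phrases pair into a large antecedent (phrases 1–2, ending half cadence) and a large consequent (phrases 3–4, ending perfect authentic cadence). The antecedent spans mm. 1-8.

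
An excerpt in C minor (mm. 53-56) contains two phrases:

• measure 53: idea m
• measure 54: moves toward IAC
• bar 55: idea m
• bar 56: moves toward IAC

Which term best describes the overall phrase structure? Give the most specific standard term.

repeated phrase

Both phrases have the same opening (m) and the same cadence (imperfect authentic cadence): the second is a restatement, not a consequent, so this is a repeated phrase rather than a period.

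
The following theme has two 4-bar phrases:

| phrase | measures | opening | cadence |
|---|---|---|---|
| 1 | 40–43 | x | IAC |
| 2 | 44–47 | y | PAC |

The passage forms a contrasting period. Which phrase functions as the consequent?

The phrase ending with the weaker cadence (imperfect authentic cadence) is the antecedent; the one ending more conclusively (perfect authentic cadence) is the consequent. The consequent is phrase 2.

phrase 2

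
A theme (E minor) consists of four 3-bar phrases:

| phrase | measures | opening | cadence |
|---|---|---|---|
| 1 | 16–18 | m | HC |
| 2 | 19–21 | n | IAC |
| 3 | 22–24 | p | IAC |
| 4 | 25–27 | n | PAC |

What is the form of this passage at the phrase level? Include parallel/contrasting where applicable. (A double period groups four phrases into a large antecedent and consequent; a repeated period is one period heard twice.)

Four phrases in two halves: the first half (mm. 16–21) ends with an imperfect authentic cadence, the second (mm. 22-27) with a perfect authentic cadence — a large antecedent–consequent pair, i.e. a double period.
Phrase 3 begins with different material from phrase 1, making it contrasting.

contrasting double period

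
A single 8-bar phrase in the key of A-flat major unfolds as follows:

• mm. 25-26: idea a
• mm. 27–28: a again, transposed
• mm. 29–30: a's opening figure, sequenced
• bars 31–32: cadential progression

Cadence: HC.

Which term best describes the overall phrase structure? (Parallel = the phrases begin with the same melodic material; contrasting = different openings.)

Basic idea (mm. 25-26) + its repetition (bars 27-28) form the presentation; fragmentation and cadence (mm. 29–32) form the continuation — the 8-bar whole is a sentence.

sentence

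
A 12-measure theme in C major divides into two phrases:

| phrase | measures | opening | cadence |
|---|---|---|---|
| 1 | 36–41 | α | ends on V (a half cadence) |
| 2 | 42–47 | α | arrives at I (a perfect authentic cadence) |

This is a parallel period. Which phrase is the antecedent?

The phrase ending with the weaker cadence (half cadence) is the antecedent; the one ending more conclusively (perfect authentic cadence) is the consequent. The antecedent is phrase 1.

phrase 1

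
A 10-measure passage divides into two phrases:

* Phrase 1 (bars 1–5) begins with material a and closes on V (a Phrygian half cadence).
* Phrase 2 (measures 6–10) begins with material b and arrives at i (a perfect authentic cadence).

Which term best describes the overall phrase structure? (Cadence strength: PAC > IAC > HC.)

contrasting period

Phrase 1 ends with a Phrygian half cadence (weaker) and phrase 2 with a perfect authentic cadence (stronger): antecedent + consequent = a period.
The two phrases open with different material (a / b), so the period is contrasting.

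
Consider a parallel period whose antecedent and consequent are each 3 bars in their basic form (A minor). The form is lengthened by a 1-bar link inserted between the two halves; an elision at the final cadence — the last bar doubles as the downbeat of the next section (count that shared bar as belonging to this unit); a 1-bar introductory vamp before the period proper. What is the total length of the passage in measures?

Basic parallel period: 3 + 3 = 6 bars.
6 (basic form) + 1 (link) + 1 (introduction) = 8.
The elision shares a bar with the next section but does not change this unit's count.

8 measures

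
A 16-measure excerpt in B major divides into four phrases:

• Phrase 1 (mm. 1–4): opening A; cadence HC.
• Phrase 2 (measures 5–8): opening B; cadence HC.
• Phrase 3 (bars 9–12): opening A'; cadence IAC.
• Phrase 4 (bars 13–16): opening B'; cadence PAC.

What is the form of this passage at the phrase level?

Four phrases in two halves: the first half (measures 1–8) ends with a half cadence, the second (mm. 9–16) with a perfect authentic cadence — a large antecedent–consequent pair, i.e. a double period.
Phrase 3 begins with the same material as phrase 1, making it parallel.

parallel double period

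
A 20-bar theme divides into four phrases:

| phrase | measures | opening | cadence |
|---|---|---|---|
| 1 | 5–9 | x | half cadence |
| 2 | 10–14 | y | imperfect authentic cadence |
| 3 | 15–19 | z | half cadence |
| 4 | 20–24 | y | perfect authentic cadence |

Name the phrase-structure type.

contrasting double period

Four phrases in two halves: the first half (measures 5–14) ends with an imperfect authentic cadence, the second (bars 15–24) with a perfect authentic cadence — a large antecedent–consequent pair, i.e. a double period.
Phrase 3 begins with different material from phrase 1, making it contrasting.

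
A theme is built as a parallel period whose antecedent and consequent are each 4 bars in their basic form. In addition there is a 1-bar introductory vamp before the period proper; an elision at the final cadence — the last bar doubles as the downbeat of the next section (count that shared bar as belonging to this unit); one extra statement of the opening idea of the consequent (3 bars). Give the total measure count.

12 measures

Basic parallel period: 4 + 4 = 8 bars.
8 (basic form) + 1 (introduction) + 3 (extra statement) = 12.
The elision shares a bar with the next section but does not change this unit's count.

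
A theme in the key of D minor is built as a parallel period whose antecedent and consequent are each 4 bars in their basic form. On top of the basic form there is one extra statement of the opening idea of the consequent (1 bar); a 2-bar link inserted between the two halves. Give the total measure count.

11 measures

Basic parallel period: 4 + 4 = 8 bars.
8 (basic form) + 1 (extra statement) + 2 (link) = 11.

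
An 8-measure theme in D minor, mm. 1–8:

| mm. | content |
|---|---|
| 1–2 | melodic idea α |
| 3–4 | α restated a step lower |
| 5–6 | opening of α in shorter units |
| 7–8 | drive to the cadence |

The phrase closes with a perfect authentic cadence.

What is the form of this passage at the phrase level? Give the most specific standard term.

Basic idea (mm. 1–2) + its repetition (mm. 3-4) form the presentation; fragmentation and cadence (mm. 5-8) form the continuation — the 8-bar whole is a sentence.

sentence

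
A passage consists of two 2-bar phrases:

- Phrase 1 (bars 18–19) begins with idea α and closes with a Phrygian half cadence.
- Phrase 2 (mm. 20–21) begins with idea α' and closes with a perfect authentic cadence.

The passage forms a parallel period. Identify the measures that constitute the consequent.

measures 20–21

The antecedent is the phrase ending with the weaker cadence (Phrygian half cadence, phrase 1) and the consequent the one ending more conclusively (perfect authentic cadence, phrase 2); the consequent is bars 20–21.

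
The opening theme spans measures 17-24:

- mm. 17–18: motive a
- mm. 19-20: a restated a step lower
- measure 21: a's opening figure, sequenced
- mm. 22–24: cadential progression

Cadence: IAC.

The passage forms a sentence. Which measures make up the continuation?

measures 21–24

After the presentation (measures 17–20), the continuation covers the fragmentation through the cadence: mm. 21-24.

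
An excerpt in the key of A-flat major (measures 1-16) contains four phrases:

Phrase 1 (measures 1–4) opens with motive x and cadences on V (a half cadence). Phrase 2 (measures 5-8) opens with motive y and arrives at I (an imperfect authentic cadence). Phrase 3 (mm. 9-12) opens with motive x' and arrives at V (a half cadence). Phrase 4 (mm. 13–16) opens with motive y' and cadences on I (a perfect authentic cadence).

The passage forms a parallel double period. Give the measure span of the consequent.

measures 9–16

In a double period the four phrases pair into a large antecedent (phrases 1–2, ending imperfect authentic cadence) and a large consequent (phrases 3–4, ending perfect authentic cadence). The consequent spans mm. 9-16.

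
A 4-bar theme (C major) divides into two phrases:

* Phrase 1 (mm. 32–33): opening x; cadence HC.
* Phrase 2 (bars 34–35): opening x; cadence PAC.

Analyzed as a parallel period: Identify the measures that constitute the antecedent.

measures 32–33

The antecedent is the phrase ending with the weaker cadence (half cadence, phrase 1) and the consequent the one ending more conclusively (perfect authentic cadence, phrase 2); the antecedent is mm. 32–33.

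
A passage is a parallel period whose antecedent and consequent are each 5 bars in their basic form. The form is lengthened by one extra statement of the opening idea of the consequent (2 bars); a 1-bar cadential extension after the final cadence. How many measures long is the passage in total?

13 measures

Basic parallel period: 5 + 5 = 10 bars.
10 (basic form) + 2 (extra statement) + 1 (cadential extension) = 13.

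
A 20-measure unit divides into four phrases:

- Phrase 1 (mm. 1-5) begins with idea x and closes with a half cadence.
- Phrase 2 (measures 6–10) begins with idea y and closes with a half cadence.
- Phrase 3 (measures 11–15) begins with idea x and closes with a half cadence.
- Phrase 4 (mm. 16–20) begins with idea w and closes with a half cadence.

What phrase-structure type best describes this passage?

Phrase 4 ends with a half cadence, no stronger than phrase 2's half cadence, so the four phrases do not form a double period; nor do phrases 3–4 duplicate 1–2, so it is not a repeated period. With no phrase reaching a conclusive cadence, the passage is a phrase group.

phrase group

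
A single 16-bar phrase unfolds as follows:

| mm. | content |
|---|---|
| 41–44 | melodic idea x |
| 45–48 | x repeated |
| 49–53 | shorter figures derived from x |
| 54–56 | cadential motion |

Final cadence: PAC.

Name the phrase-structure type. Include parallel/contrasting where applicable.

sentence

Basic idea (mm. 41–44) + its repetition (measures 45-48) form the presentation; fragmentation and cadence (bars 49–56) form the continuation — the 16-bar whole is a sentence.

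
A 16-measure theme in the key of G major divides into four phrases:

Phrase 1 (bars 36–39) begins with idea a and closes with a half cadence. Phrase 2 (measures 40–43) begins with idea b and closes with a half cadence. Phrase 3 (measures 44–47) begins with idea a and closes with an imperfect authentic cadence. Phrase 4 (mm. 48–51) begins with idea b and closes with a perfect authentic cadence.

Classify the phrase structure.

Four phrases in two halves: the first half (bars 36–43) ends with a half cadence, the second (mm. 44–51) with a perfect authentic cadence — a large antecedent–consequent pair, i.e. a double period.
Phrase 3 begins with the same material as phrase 1, making it parallel.

parallel double period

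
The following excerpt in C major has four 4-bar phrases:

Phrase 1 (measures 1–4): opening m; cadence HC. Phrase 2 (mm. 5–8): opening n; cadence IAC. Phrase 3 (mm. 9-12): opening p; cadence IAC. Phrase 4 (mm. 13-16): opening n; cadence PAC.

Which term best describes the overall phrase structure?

contrasting double period

Four phrases in two halves: the first half (mm. 1–8) ends with an imperfect authentic cadence, the second (measures 9–16) with a perfect authentic cadence — a large antecedent–consequent pair, i.e. a double period.
Phrase 3 begins with different material from phrase 1, making it contrasting.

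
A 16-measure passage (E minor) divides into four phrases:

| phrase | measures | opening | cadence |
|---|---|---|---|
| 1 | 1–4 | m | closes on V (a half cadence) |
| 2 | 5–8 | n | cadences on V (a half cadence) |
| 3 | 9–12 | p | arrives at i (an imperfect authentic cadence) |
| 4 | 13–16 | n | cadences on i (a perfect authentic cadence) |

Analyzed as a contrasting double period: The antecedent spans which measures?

measures 1–8

In a double period the four phrases pair into a large antecedent (phrases 1–2, ending half cadence) and a large consequent (phrases 3–4, ending perfect authentic cadence). The antecedent spans measures 1–8.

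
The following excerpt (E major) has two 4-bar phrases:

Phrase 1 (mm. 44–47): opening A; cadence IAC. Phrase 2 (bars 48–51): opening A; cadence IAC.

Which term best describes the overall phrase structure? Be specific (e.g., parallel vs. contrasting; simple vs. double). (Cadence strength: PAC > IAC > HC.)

Both phrases have the same opening (A) and the same cadence (imperfect authentic cadence): the second is a restatement, not a consequent, so this is a repeated phrase rather than a period.

repeated phrase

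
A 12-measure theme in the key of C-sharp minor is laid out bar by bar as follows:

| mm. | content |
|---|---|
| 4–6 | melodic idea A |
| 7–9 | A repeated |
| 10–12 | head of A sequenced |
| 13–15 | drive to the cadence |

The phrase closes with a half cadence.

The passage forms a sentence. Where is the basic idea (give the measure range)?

The presentation of a sentence is the basic idea (bars 4–6) plus its repetition (bars 7–9); the basic idea is therefore measures 4–6.

measures 4–6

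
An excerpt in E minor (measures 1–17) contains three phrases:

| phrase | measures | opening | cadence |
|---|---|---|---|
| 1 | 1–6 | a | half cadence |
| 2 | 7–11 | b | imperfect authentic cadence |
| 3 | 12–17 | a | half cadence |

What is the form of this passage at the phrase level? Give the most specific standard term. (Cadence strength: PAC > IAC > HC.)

The final phrase closes with a half cadence, which is not stronger than the preceding imperfect authentic cadence; the 3 phrases lack an overall antecedent–consequent design and so form a phrase group.

phrase group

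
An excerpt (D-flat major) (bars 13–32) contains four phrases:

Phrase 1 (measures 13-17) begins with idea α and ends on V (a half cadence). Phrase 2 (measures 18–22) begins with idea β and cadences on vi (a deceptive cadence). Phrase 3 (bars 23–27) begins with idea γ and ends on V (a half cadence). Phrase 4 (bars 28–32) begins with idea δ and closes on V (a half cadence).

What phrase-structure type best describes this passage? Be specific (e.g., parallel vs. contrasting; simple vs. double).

phrase group

Phrase 4 ends with a half cadence, no stronger than phrase 2's deceptive cadence, so the four phrases do not form a double period; nor do phrases 3–4 duplicate 1–2, so it is not a repeated period. With no phrase reaching a conclusive cadence, the passage is a phrase group.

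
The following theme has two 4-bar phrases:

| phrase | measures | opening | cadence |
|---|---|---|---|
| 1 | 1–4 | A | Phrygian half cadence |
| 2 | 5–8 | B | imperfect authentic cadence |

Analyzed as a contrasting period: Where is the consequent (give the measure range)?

measures 5–8

The antecedent is the phrase ending with the weaker cadence (Phrygian half cadence, phrase 1) and the consequent the one ending more conclusively (imperfect authentic cadence, phrase 2); the consequent is measures 5–8.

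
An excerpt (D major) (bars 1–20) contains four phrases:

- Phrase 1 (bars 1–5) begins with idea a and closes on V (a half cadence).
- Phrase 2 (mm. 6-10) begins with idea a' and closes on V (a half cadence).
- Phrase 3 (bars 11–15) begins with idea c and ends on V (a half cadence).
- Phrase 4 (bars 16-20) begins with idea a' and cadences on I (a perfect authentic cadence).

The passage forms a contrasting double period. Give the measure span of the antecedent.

measures 1–10

In a double period the four phrases pair into a large antecedent (phrases 1–2, ending half cadence) and a large consequent (phrases 3–4, ending perfect authentic cadence). The antecedent spans mm. 1–10.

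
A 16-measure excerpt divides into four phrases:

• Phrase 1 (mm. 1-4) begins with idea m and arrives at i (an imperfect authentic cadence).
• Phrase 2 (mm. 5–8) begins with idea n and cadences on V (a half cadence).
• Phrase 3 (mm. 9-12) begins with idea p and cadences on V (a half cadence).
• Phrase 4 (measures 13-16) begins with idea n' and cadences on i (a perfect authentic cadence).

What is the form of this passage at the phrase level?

Four phrases in two halves: the first half (bars 1-8) ends with a half cadence, the second (mm. 9-16) with a perfect authentic cadence — a large antecedent–consequent pair, i.e. a double period.
Phrase 3 begins with different material from phrase 1, making it contrasting.

contrasting double period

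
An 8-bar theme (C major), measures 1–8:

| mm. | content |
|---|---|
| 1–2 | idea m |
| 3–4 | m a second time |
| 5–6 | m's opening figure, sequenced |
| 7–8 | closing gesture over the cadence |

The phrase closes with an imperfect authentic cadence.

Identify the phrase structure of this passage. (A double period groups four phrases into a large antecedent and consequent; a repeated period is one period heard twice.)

Basic idea (mm. 1–2) + its repetition (measures 3–4) form the presentation; fragmentation and cadence (measures 5–8) form the continuation — the 8-bar whole is a sentence.

sentence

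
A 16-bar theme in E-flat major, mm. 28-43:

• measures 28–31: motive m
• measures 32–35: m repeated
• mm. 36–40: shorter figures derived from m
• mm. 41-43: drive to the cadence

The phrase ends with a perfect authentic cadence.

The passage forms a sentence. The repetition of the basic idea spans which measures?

The presentation of a sentence is the basic idea (mm. 28–31) plus its repetition (mm. 32–35); the repetition of the basic idea is therefore mm. 32–35.

measures 32–35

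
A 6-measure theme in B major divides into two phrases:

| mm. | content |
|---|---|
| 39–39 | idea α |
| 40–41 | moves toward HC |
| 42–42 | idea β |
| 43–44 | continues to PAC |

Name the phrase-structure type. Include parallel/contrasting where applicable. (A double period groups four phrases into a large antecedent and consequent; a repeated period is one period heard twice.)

contrasting period

Phrase 1 ends with a half cadence (weaker) and phrase 2 with a perfect authentic cadence (stronger): antecedent + consequent = a period.
The two phrases open with different material (α / β), so the period is contrasting.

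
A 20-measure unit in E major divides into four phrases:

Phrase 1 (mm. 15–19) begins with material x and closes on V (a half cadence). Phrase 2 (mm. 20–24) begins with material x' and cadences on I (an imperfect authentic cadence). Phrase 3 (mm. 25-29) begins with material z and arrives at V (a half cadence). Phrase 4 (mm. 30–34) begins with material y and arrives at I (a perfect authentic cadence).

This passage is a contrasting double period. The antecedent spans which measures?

measures 15–24

In a double period the four phrases pair into a large antecedent (phrases 1–2, ending imperfect authentic cadence) and a large consequent (phrases 3–4, ending perfect authentic cadence). The antecedent spans mm. 15–24.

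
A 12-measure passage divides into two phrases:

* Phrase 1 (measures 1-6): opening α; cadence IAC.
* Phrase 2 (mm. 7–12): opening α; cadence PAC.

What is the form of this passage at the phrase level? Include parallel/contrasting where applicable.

parallel period

Phrase 1 ends with an imperfect authentic cadence (weaker) and phrase 2 with a perfect authentic cadence (stronger): antecedent + consequent = a period.
The two phrases open with the same material (α / α), so the period is parallel.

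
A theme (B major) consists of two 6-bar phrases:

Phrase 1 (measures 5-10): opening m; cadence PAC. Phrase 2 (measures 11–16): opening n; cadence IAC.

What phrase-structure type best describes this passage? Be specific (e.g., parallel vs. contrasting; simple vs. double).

phrase group

The second phrase closes with an imperfect authentic cadence, which is not stronger than the first phrase's perfect authentic cadence; without a weak→strong cadential pair there is no antecedent–consequent relationship, so this is a phrase group rather than a period.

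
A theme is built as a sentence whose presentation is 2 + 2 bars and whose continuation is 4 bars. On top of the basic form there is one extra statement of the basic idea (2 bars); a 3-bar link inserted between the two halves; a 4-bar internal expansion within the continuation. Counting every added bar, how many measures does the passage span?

17 measures

Basic sentence: 2 + 2 + 4 = 8 bars.
8 (basic form) + 2 (extra statement) + 3 (link) + 4 (internal expansion) = 17.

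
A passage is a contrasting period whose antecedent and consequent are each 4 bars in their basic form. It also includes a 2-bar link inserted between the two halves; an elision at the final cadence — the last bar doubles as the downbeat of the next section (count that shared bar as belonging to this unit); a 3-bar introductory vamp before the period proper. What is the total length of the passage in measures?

Basic contrasting period: 4 + 4 = 8 bars.
8 (basic form) + 2 (link) + 3 (introduction) = 13.
The elision shares a bar with the next section but does not change this unit's count.

13 measures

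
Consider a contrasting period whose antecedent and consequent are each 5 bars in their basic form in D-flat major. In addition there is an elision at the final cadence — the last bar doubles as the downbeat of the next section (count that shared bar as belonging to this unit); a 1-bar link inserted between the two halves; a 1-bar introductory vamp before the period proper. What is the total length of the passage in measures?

Basic contrasting period: 5 + 5 = 10 bars.
10 (basic form) + 1 (link) + 1 (introduction) = 12.
The elision shares a bar with the next section but does not change this unit's count.

12 measures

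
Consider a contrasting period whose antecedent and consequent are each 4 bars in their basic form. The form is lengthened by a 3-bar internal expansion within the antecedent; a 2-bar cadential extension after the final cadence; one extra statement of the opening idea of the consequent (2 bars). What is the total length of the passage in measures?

Basic contrasting period: 4 + 4 = 8 bars.
8 (basic form) + 3 (internal expansion) + 2 (cadential extension) + 2 (extra statement) = 15.

15 measures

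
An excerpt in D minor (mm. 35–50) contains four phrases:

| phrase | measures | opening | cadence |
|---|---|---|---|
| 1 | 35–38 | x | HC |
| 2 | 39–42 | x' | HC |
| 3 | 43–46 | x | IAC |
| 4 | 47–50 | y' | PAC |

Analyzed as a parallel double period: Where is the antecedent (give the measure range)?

In a double period the four phrases pair into a large antecedent (phrases 1–2, ending half cadence) and a large consequent (phrases 3–4, ending perfect authentic cadence). The antecedent spans mm. 35–42.

measures 35–42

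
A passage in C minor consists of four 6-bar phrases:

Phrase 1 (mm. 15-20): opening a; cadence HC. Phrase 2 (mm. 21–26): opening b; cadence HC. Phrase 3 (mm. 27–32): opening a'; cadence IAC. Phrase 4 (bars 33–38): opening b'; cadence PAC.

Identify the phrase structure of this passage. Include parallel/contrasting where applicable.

Four phrases in two halves: the first half (mm. 15-26) ends with a half cadence, the second (mm. 27–38) with a perfect authentic cadence — a large antecedent–consequent pair, i.e. a double period.
Phrase 3 begins with the same material as phrase 1, making it parallel.

parallel double period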